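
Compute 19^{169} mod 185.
124

Using successive squaring:
Binary expansion of 169: 10101001
Powers of 19 mod 185 (each is the square of the previous):
  19^1 ≡ 19 (mod 185)
  19^2 ≡ 19² = 361 ≡ 176 (mod 185)
  19^4 ≡ 176² = 30976 ≡ 81 (mod 185)
  19^8 ≡ 81² = 6561 ≡ 86 (mod 185)
  19^16 ≡ 86² = 7396 ≡ 181 (mod 185)
  19^32 ≡ 181² = 32761 ≡ 16 (mod 185)
  19^64 ≡ 16² = 256 ≡ 71 (mod 185)
  19^128 ≡ 71² = 5041 ≡ 46 (mod 185)
169 = 128 + 32 + 8 + 1, so 19^169 = 19^128 × 19^32 × 19^8 × 19^1 ≡ 46 × 16 × 86 × 19 (mod 185)
Multiplying step by step:
  46 × 16 = 736 ≡ 181 (mod 185)
  181 × 86 = 15566 ≡ 26 (mod 185)
  26 × 19 = 494 ≡ 124 (mod 185)
Result: 19^169 ≡ 124 (mod 185)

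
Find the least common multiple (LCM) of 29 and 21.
609

First find GCD(29, 21) using the Euclidean algorithm:
29 = 1 × 21 + 8
21 = 2 × 8 + 5
8 = 1 × 5 + 3
5 = 1 × 3 + 2
3 = 1 × 2 + 1
2 = 2 × 1 + 0
GCD(29, 21) = 1

LCM formula: LCM(a, b) = (a × b) / GCD(a, b)
LCM(29, 21) = (29 × 21) / 1
LCM(29, 21) = 609 / 1
LCM(29, 21) = 609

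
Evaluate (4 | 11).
(4/11) = 4^{5} mod 11 = 1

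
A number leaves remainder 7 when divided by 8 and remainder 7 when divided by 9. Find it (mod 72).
M = 8 × 9 = 72. M₁ = 9, y₁ ≡ 1 (mod 8). M₂ = 8, y₂ ≡ 8 (mod 9). z = 7×9×1 + 7×8×8 ≡ 7 (mod 72)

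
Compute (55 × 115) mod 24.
13

(55 × 115) = 6325
6325 mod 24 = 13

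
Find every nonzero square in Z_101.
QRs mod 101: {1, 4, 5, 6, 9, 13, 14, 16, 17, 19, 20, 21, 22, 23, 24, 25, 30, 31, 33, 36, 37, 43, 45, 47, 49, 52, 54, 56, 58, 64, 65, 68, 70, 71, 76, 77, 78, 79, 80, 81, 82, 84, 85, 87, 88, 92, 95, 96, 97, 100}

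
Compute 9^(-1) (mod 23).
9^(-1) ≡ 18 (mod 23). Verification: 9 × 18 = 162 ≡ 1 (mod 23)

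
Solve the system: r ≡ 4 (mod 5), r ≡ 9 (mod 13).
M = 5 × 13 = 65. M₁ = 13, y₁ ≡ 2 (mod 5). M₂ = 5, y₂ ≡ 8 (mod 13). r = 4×13×2 + 9×5×8 ≡ 9 (mod 65)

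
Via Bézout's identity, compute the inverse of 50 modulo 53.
Extended GCD: 50(-18) + 53(17) = 1. So 50^(-1) ≡ 35 ≡ 35 (mod 53). Verify: 50 × 35 = 1750 ≡ 1 (mod 53)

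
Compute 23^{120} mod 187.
67

Using successive squaring:
Binary expansion of 120: 1111000
Powers of 23 mod 187 (each is the square of the previous):
  23^1 ≡ 23 (mod 187)
  23^2 ≡ 23² = 529 ≡ 155 (mod 187)
  23^4 ≡ 155² = 24025 ≡ 89 (mod 187)
  23^8 ≡ 89² = 7921 ≡ 67 (mod 187)
  23^16 ≡ 67² = 4489 ≡ 1 (mod 187)
  23^32 ≡ 1² = 1 ≡ 1 (mod 187)
  23^64 ≡ 1² = 1 ≡ 1 (mod 187)
120 = 64 + 32 + 16 + 8, so 23^120 = 23^64 × 23^32 × 23^16 × 23^8 ≡ 1 × 1 × 1 × 67 (mod 187)
Multiplying step by step:
  1 × 1 = 1 ≡ 1 (mod 187)
  1 × 1 = 1 ≡ 1 (mod 187)
  1 × 67 = 67 ≡ 67 (mod 187)
Result: 23^120 ≡ 67 (mod 187)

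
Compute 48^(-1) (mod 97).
95

Using Extended Euclidean Algorithm:
gcd(48, 97) = 1
Bezout coefficients: 48 × -2 + 97 × 1 = 1
So 48 × -2 ≡ 1 (mod 97)
The inverse is -2 mod 97 = 95
Verification: 48 × 95 = 4560 = 47 × 97 + 1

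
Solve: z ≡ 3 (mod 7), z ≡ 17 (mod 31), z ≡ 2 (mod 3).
M = 7 × 31 × 3 = 651. M₁ = 93, y₁ ≡ 4 (mod 7). M₂ = 21, y₂ ≡ 3 (mod 31). M₃ = 217, y₃ ≡ 1 (mod 3). z = 3×93×4 + 17×21×3 + 2×217×1 ≡ 17 (mod 651)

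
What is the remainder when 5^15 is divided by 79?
Using repeated squaring. 15 = 8 + 4 + 2 + 1 (binary 1111). Repeated squaring mod 79: 5^1 ≡ 5; 5^2 ≡ 5² = 25 ≡ 25; 5^4 ≡ 25² = 625 ≡ 72; 5^8 ≡ 72² = 5184 ≡ 49. Multiply: 5^15 = 5^8 × 5^4 × 5^2 × 5^1 ≡ 49 × 72 × 25 × 5 (mod 79): 49 × 72 = 3528 ≡ 52; 52 × 25 = 1300 ≡ 36; 36 × 5 = 180 ≡ 22. So 5^15 ≡ 22 (mod 79).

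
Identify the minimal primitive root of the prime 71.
p - 1 = 70 has prime divisors 2, 5, 7. h is a primitive root mod 71 iff h^(70/q) ≢ 1 (mod 71) for each such q.
h = 2: 2^35 ≡ 1, 2^14 ≡ 54, 2^10 ≡ 30 (mod 71); 2^35 ≡ 1, so not a primitive root.
h = 3: 3^35 ≡ 1, 3^14 ≡ 54, 3^10 ≡ 48 (mod 71); 3^35 ≡ 1, so not a primitive root.
h = 4: 4^35 ≡ 1, 4^14 ≡ 5, 4^10 ≡ 48 (mod 71); 4^35 ≡ 1, so not a primitive root.
h = 5: 5^35 ≡ 1, 5^14 ≡ 57, 5^10 ≡ 1 (mod 71); 5^35 ≡ 1, so not a primitive root.
h = 6: 6^35 ≡ 1, 6^14 ≡ 5, 6^10 ≡ 20 (mod 71); 6^35 ≡ 1, so not a primitive root.
h = 7: 7^35 ≡ 70, 7^14 ≡ 54, 7^10 ≡ 45 (mod 71); none is 1, so 7 has order 70 and is a primitive root.
The smallest primitive root mod 71 is g = 7.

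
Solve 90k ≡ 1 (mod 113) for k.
54

Using Extended Euclidean Algorithm:
gcd(90, 113) = 1
Bezout coefficients: 90 × 54 + 113 × -43 = 1
So 90 × 54 ≡ 1 (mod 113)
The inverse is 54 mod 113 = 54
Verification: 90 × 54 = 4860 = 43 × 113 + 1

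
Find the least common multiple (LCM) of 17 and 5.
85

First find GCD(17, 5) using the Euclidean algorithm:
17 = 3 × 5 + 2
5 = 2 × 2 + 1
2 = 2 × 1 + 0
GCD(17, 5) = 1

LCM formula: LCM(a, b) = (a × b) / GCD(a, b)
LCM(17, 5) = (17 × 5) / 1
LCM(17, 5) = 85 / 1
LCM(17, 5) = 85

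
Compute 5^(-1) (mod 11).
5^(-1) ≡ 9 (mod 11). Verification: 5 × 9 = 45 ≡ 1 (mod 11)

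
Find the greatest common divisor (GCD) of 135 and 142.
1

Using the Euclidean algorithm:
135 = 0 × 142 + 135
142 = 1 × 135 + 7
135 = 19 × 7 + 2
7 = 3 × 2 + 1
2 = 2 × 1 + 0

GCD(135, 142) = 1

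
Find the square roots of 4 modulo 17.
The square roots of 4 mod 17 are 2 and 15. Verify: 2² = 4 ≡ 4 (mod 17)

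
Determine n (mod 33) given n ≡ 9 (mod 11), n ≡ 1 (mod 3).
31

Using the Chinese Remainder Theorem:
M = product of moduli = 33
For equation 1: M_1 = 3, 3 ≡ 3 (mod 11), inverse of 3 mod 11 is 4 (check: 3 × 4 = 12 ≡ 1 (mod 11))
For equation 2: M_2 = 11, 11 ≡ 2 (mod 3), inverse of 11 mod 3 is 2 (check: 2 × 2 = 4 ≡ 1 (mod 3))
Combine: n ≡ Σ r_i×M_i×(M_i⁻¹ mod m_i) = 9×3×4 + 1×11×2 = 108 + 22 = 130
130 mod 33 = 31
n ≡ 31 (mod 33)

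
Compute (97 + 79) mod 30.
26

(97 + 79) = 176
176 mod 30 = 26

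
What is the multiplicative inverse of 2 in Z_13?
7

Using Extended Euclidean Algorithm:
gcd(2, 13) = 1
Bezout coefficients: 2 × -6 + 13 × 1 = 1
So 2 × -6 ≡ 1 (mod 13)
The inverse is -6 mod 13 = 7
Verification: 2 × 7 = 14 = 1 × 13 + 1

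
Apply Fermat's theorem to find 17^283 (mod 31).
By Fermat: 17^{30} ≡ 1 (mod 31). 283 ≡ 13 (mod 30). So 17^{283} ≡ 17^{13} ≡ 3 (mod 31)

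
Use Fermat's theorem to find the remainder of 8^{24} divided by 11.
4

By Fermat's Little Theorem, a^(p-1) ≡ 1 (mod p) for prime p and gcd(a, p) = 1
Here p = 11, so 8^10 ≡ 1 (mod 11)
We can reduce the exponent: 24 mod 10 = 4
So 8^24 ≡ 8^4 (mod 11)
Computing: 8^4 mod 11 = 4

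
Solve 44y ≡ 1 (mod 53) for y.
44^(-1) ≡ 47 (mod 53). Verification: 44 × 47 = 2068 ≡ 1 (mod 53)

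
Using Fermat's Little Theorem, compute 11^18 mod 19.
By Fermat's Little Theorem, 11^{18} ≡ 1 (mod 19) since 19 is prime and gcd(11, 19) = 1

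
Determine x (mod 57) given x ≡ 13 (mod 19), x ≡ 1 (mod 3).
13

Using the Chinese Remainder Theorem:
M = product of moduli = 57
For equation 1: M_1 = 3, 3 ≡ 3 (mod 19), inverse of 3 mod 19 is 13 (check: 3 × 13 = 39 ≡ 1 (mod 19))
For equation 2: M_2 = 19, 19 ≡ 1 (mod 3), inverse of 19 mod 3 is 1 (check: 1 × 1 = 1 ≡ 1 (mod 3))
Combine: x ≡ Σ r_i×M_i×(M_i⁻¹ mod m_i) = 13×3×13 + 1×19×1 = 507 + 19 = 526
526 mod 57 = 13
x ≡ 13 (mod 57)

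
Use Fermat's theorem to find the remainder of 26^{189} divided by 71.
70

By Fermat's Little Theorem, a^(p-1) ≡ 1 (mod p) for prime p and gcd(a, p) = 1
Here p = 71, so 26^70 ≡ 1 (mod 71)
We can reduce the exponent: 189 mod 70 = 49
So 26^189 ≡ 26^49 (mod 71)
Computing: 26^49 mod 71 = 70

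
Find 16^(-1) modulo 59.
48

Using Extended Euclidean Algorithm:
gcd(16, 59) = 1
Bezout coefficients: 16 × -11 + 59 × 3 = 1
So 16 × -11 ≡ 1 (mod 59)
The inverse is -11 mod 59 = 48
Verification: 16 × 48 = 768 = 13 × 59 + 1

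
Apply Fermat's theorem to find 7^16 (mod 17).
By Fermat's Little Theorem, 7^{16} ≡ 1 (mod 17) since 17 is prime and gcd(7, 17) = 1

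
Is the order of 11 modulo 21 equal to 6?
Yes, ord_21(11) = 6.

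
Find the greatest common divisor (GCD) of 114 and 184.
2

Using the Euclidean algorithm:
114 = 0 × 184 + 114
184 = 1 × 114 + 70
114 = 1 × 70 + 44
70 = 1 × 44 + 26
44 = 1 × 26 + 18
26 = 1 × 18 + 8
18 = 2 × 8 + 2
8 = 4 × 2 + 0

GCD(114, 184) = 2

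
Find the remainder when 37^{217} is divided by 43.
By Fermat: 37^{42} ≡ 1 (mod 43). 217 = 5×42 + 7. So 37^{217} ≡ 37^{7} ≡ 37 (mod 43)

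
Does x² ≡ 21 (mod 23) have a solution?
By Euler's criterion: 21^{11} ≡ 22 (mod 23). Since this equals -1 (≡ 22), 21 is not a QR.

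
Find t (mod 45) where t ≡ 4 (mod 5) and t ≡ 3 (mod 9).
M = 5 × 9 = 45. M₁ = 9, y₁ ≡ 4 (mod 5). M₂ = 5, y₂ ≡ 2 (mod 9). t = 4×9×4 + 3×5×2 ≡ 39 (mod 45)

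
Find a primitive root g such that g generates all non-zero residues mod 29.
p - 1 = 28 has prime divisors 2, 7. h is a primitive root mod 29 iff h^(28/q) ≢ 1 (mod 29) for each such q.
h = 2: 2^14 ≡ 28, 2^4 ≡ 16 (mod 29); none is 1, so 2 has order 28 and is a primitive root.
The smallest primitive root mod 29 is g = 2.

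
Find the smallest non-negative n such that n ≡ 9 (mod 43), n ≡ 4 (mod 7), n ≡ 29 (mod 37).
2804

Using the Chinese Remainder Theorem:
M = product of moduli = 11137
For equation 1: M_1 = 259, 259 ≡ 1 (mod 43), inverse of 259 mod 43 is 1 (check: 1 × 1 = 1 ≡ 1 (mod 43))
For equation 2: M_2 = 1591, 1591 ≡ 2 (mod 7), inverse of 1591 mod 7 is 4 (check: 2 × 4 = 8 ≡ 1 (mod 7))
For equation 3: M_3 = 301, 301 ≡ 5 (mod 37), inverse of 301 mod 37 is 15 (check: 5 × 15 = 75 ≡ 1 (mod 37))
Combine: n ≡ Σ r_i×M_i×(M_i⁻¹ mod m_i) = 9×259×1 + 4×1591×4 + 29×301×15 = 2331 + 25456 + 130935 = 158722
158722 mod 11137 = 2804
n ≡ 2804 (mod 11137)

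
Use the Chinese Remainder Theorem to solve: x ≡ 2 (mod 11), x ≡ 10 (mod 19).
200

Using the Chinese Remainder Theorem:
M = product of moduli = 209
For equation 1: M_1 = 19, 19 ≡ 8 (mod 11), inverse of 19 mod 11 is 7 (check: 8 × 7 = 56 ≡ 1 (mod 11))
For equation 2: M_2 = 11, 11 ≡ 11 (mod 19), inverse of 11 mod 19 is 7 (check: 11 × 7 = 77 ≡ 1 (mod 19))
Combine: x ≡ Σ r_i×M_i×(M_i⁻¹ mod m_i) = 2×19×7 + 10×11×7 = 266 + 770 = 1036
1036 mod 209 = 200
x ≡ 200 (mod 209)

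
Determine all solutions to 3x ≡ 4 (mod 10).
8

Since gcd(3, 10) = 1 divides 4, a solution exists.
Multiply both sides by the inverse of 3 mod 10:
  3^(-1) mod 10 = 7
  x ≡ 7 × 4 ≡ 28 ≡ 8 (mod 10)
Verification: 3 × 8 = 24 = 2 × 10 + 4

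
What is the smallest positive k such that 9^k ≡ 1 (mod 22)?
Powers of 9 mod 22: 9^1≡9, 9^2≡15, 9^3≡3, 9^4≡5, 9^5≡1. Order = 5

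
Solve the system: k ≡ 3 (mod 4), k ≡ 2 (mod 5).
M = 4 × 5 = 20. M₁ = 5, y₁ ≡ 1 (mod 4). M₂ = 4, y₂ ≡ 4 (mod 5). k = 3×5×1 + 2×4×4 ≡ 7 (mod 20)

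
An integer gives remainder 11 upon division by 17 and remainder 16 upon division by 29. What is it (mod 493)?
M = 17 × 29 = 493. M₁ = 29, y₁ ≡ 10 (mod 17). M₂ = 17, y₂ ≡ 12 (mod 29). k = 11×29×10 + 16×17×12 ≡ 45 (mod 493). The smallest positive such number is 45.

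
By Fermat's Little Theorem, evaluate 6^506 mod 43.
By Fermat: 6^{42} ≡ 1 (mod 43). 506 ≡ 2 (mod 42). So 6^{506} ≡ 6^{2} ≡ 36 (mod 43)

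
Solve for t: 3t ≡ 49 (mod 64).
59

Since gcd(3, 64) = 1 divides 49, a solution exists.
Multiply both sides by the inverse of 3 mod 64:
  3^(-1) mod 64 = 43
  x ≡ 43 × 49 ≡ 2107 ≡ 59 (mod 64)
Verification: 3 × 59 = 177 = 2 × 64 + 49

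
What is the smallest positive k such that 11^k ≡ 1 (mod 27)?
Powers of 11 mod 27: 11^1≡11, 11^2≡13, 11^3≡8, 11^4≡7, 11^5≡23, 11^6≡10, 11^7≡2, 11^8≡22, 11^9≡26, 11^10≡16, 11^11≡14, 11^12≡19, 11^13≡20, 11^14≡4, 11^15≡17, 11^16≡25, 11^17≡5, 11^18≡1. Order = 18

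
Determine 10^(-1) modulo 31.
10^(-1) ≡ 28 (mod 31). Verification: 10 × 28 = 280 ≡ 1 (mod 31)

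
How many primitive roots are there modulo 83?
40

The number of primitive roots modulo p is φ(p-1) = φ(82)
φ(82) = 40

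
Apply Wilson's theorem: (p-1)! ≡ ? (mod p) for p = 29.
By Wilson's theorem, (28)! ≡ -1 ≡ 28 (mod 29)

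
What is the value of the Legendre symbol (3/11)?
(3/11) = 3^{5} mod 11 = 1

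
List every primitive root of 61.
Primitive roots mod 61: {2, 6, 7, 10, 17, 18, 26, 30, 31, 35, 43, 44, 51, 54, 55, 59}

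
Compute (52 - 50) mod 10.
2

(52 - 50) = 2
2 mod 10 = 2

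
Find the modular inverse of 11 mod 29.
11^(-1) ≡ 8 (mod 29). Verification: 11 × 8 = 88 ≡ 1 (mod 29)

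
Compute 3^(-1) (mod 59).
3^(-1) ≡ 20 (mod 59). Verification: 3 × 20 = 60 ≡ 1 (mod 59)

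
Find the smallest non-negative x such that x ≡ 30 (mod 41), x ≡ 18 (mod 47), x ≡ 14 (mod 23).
29017

Using the Chinese Remainder Theorem:
M = product of moduli = 44321
For equation 1: M_1 = 1081, 1081 ≡ 15 (mod 41), inverse of 1081 mod 41 is 11 (check: 15 × 11 = 165 ≡ 1 (mod 41))
For equation 2: M_2 = 943, 943 ≡ 3 (mod 47), inverse of 943 mod 47 is 16 (check: 3 × 16 = 48 ≡ 1 (mod 47))
For equation 3: M_3 = 1927, 1927 ≡ 18 (mod 23), inverse of 1927 mod 23 is 9 (check: 18 × 9 = 162 ≡ 1 (mod 23))
Combine: x ≡ Σ r_i×M_i×(M_i⁻¹ mod m_i) = 30×1081×11 + 18×943×16 + 14×1927×9 = 356730 + 271584 + 242802 = 871116
871116 mod 44321 = 29017
x ≡ 29017 (mod 44321)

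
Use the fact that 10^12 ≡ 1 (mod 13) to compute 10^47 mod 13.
By Fermat: 10^{12} ≡ 1 (mod 13). 47 = 3×12 + 11. So 10^{47} ≡ 10^{11} ≡ 4 (mod 13)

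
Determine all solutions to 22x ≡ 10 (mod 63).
52

Since gcd(22, 63) = 1 divides 10, a solution exists.
Multiply both sides by the inverse of 22 mod 63:
  22^(-1) mod 63 = 43
  x ≡ 43 × 10 ≡ 430 ≡ 52 (mod 63)
Verification: 22 × 52 = 1144 = 18 × 63 + 10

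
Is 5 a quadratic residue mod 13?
By Euler's criterion: 5^{6} ≡ 12 (mod 13). Since this equals -1 (≡ 12), 5 is not a QR.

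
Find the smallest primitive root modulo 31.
p - 1 = 30 has prime divisors 2, 3, 5. h is a primitive root mod 31 iff h^(30/q) ≢ 1 (mod 31) for each such q.
h = 2: 2^15 ≡ 1, 2^10 ≡ 1, 2^6 ≡ 2 (mod 31); 2^15 ≡ 1, so not a primitive root.
h = 3: 3^15 ≡ 30, 3^10 ≡ 25, 3^6 ≡ 16 (mod 31); none is 1, so 3 has order 30 and is a primitive root.
The smallest primitive root mod 31 is g = 3.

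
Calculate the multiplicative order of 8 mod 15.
Powers of 8 mod 15: 8^1≡8, 8^2≡4, 8^3≡2, 8^4≡1. Order = 4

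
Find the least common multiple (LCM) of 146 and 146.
146

First find GCD(146, 146) using the Euclidean algorithm:
146 = 1 × 146 + 0
GCD(146, 146) = 146

LCM formula: LCM(a, b) = (a × b) / GCD(a, b)
LCM(146, 146) = (146 × 146) / 146
LCM(146, 146) = 21316 / 146
LCM(146, 146) = 146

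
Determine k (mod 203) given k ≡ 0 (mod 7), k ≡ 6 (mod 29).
35

Using the Chinese Remainder Theorem:
M = product of moduli = 203
For equation 1: M_1 = 29, 29 ≡ 1 (mod 7), inverse of 29 mod 7 is 1 (check: 1 × 1 = 1 ≡ 1 (mod 7))
For equation 2: M_2 = 7, 7 ≡ 7 (mod 29), inverse of 7 mod 29 is 25 (check: 7 × 25 = 175 ≡ 1 (mod 29))
Combine: k ≡ Σ r_i×M_i×(M_i⁻¹ mod m_i) = 0×29×1 + 6×7×25 = 0 + 1050 = 1050
1050 mod 203 = 35
k ≡ 35 (mod 203)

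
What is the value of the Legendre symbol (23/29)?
(23/29) = 23^{14} mod 29 = 1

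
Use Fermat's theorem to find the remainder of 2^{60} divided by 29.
16

By Fermat's Little Theorem, a^(p-1) ≡ 1 (mod p) for prime p and gcd(a, p) = 1
Here p = 29, so 2^28 ≡ 1 (mod 29)
We can reduce the exponent: 60 mod 28 = 4
So 2^60 ≡ 2^4 (mod 29)
Computing: 2^4 mod 29 = 16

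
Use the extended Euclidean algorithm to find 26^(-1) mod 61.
Extended GCD: 26(-7) + 61(3) = 1. So 26^(-1) ≡ 54 ≡ 54 (mod 61). Verify: 26 × 54 = 1404 ≡ 1 (mod 61)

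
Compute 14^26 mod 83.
Using repeated squaring. 26 = 16 + 8 + 2 (binary 11010). Repeated squaring mod 83: 14^1 ≡ 14; 14^2 ≡ 14² = 196 ≡ 30; 14^4 ≡ 30² = 900 ≡ 70; 14^8 ≡ 70² = 4900 ≡ 3; 14^16 ≡ 3² = 9 ≡ 9. Multiply: 14^26 = 14^16 × 14^8 × 14^2 ≡ 9 × 3 × 30 (mod 83): 9 × 3 = 27 ≡ 27; 27 × 30 = 810 ≡ 63. So 14^26 ≡ 63 (mod 83).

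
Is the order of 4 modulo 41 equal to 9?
No, the actual order is 10, not 9.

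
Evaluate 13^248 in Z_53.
Using Fermat: 13^{52} ≡ 1 (mod 53). 248 ≡ 40 (mod 52). So 13^{248} ≡ 13^{40} ≡ 13 (mod 53)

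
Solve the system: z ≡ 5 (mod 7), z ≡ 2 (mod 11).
M = 7 × 11 = 77. M₁ = 11, y₁ ≡ 2 (mod 7). M₂ = 7, y₂ ≡ 8 (mod 11). z = 5×11×2 + 2×7×8 ≡ 68 (mod 77)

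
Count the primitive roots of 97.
32

The number of primitive roots modulo p is φ(p-1) = φ(96)
φ(96) = 32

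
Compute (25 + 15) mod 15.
10

(25 + 15) = 40
40 mod 15 = 10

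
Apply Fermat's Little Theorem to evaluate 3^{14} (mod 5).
4

By Fermat's Little Theorem, a^(p-1) ≡ 1 (mod p) for prime p and gcd(a, p) = 1
Here p = 5, so 3^4 ≡ 1 (mod 5)
We can reduce the exponent: 14 mod 4 = 2
So 3^14 ≡ 3^2 (mod 5)
Computing: 3^2 mod 5 = 4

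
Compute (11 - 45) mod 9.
2

(11 - 45) = -34
-34 mod 9 = 2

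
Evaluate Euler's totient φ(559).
504

Prime factorization: 559 = 13 × 43
Using the formula φ(n) = n × Π(1 - 1/p) for each prime factor p:
φ(559) = 559 × (1 - 1/13) × (1 - 1/43)
φ(559) = 504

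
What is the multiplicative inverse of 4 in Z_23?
6

Using Extended Euclidean Algorithm:
gcd(4, 23) = 1
Bezout coefficients: 4 × 6 + 23 × -1 = 1
So 4 × 6 ≡ 1 (mod 23)
The inverse is 6 mod 23 = 6
Verification: 4 × 6 = 24 = 1 × 23 + 1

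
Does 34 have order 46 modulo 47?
p - 1 = 46 has prime divisors 2, 23. Check 34^(46/q) mod 47 for each: 34^(46/2) = 34^23 ≡ 1, 34^(46/23) = 34^2 ≡ 28 (mod 47). Since 34^23 ≡ 1 (mod 47), the order of 34 divides 23 (in fact the order is 23) ≠ 46, so it is not a primitive root.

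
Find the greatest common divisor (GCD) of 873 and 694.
1

Using the Euclidean algorithm:
873 = 1 × 694 + 179
694 = 3 × 179 + 157
179 = 1 × 157 + 22
157 = 7 × 22 + 3
22 = 7 × 3 + 1
3 = 3 × 1 + 0

GCD(873, 694) = 1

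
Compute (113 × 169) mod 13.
0

(113 × 169) = 19097
19097 mod 13 = 0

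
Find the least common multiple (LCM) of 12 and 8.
24

First find GCD(12, 8) using the Euclidean algorithm:
12 = 1 × 8 + 4
8 = 2 × 4 + 0
GCD(12, 8) = 4

LCM formula: LCM(a, b) = (a × b) / GCD(a, b)
LCM(12, 8) = (12 × 8) / 4
LCM(12, 8) = 96 / 4
LCM(12, 8) = 24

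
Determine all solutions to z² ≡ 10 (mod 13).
The square roots of 10 mod 13 are 7 and 6. Verify: 7² = 49 ≡ 10 (mod 13)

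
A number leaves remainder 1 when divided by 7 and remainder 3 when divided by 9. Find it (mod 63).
M = 7 × 9 = 63. M₁ = 9, y₁ ≡ 4 (mod 7). M₂ = 7, y₂ ≡ 4 (mod 9). r = 1×9×4 + 3×7×4 ≡ 57 (mod 63)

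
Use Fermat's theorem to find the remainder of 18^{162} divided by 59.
5

By Fermat's Little Theorem, a^(p-1) ≡ 1 (mod p) for prime p and gcd(a, p) = 1
Here p = 59, so 18^58 ≡ 1 (mod 59)
We can reduce the exponent: 162 mod 58 = 46
So 18^162 ≡ 18^46 (mod 59)
Computing: 18^46 mod 59 = 5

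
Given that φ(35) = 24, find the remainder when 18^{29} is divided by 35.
By Euler: 18^{24} ≡ 1 (mod 35) since gcd(18, 35) = 1. 29 = 1×24 + 5. So 18^{29} ≡ 18^{5} ≡ 23 (mod 35)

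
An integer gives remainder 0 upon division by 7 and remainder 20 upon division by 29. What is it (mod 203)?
M = 7 × 29 = 203. M₁ = 29, y₁ ≡ 1 (mod 7). M₂ = 7, y₂ ≡ 25 (mod 29). k = 0×29×1 + 20×7×25 ≡ 49 (mod 203). The smallest positive such number is 49.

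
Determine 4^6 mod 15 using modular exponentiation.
6 = 4 + 2 (binary 110). Repeated squaring mod 15: 4^1 ≡ 4; 4^2 ≡ 4² = 16 ≡ 1; 4^4 ≡ 1² = 1 ≡ 1. Multiply: 4^6 = 4^4 × 4^2 ≡ 1 × 1 (mod 15): 1 × 1 = 1 ≡ 1. So 4^6 ≡ 1 (mod 15).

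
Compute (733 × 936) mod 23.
21

(733 × 936) = 686088
686088 mod 23 = 21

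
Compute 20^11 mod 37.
Using repeated squaring. 11 = 8 + 2 + 1 (binary 1011). Repeated squaring mod 37: 20^1 ≡ 20; 20^2 ≡ 20² = 400 ≡ 30; 20^4 ≡ 30² = 900 ≡ 12; 20^8 ≡ 12² = 144 ≡ 33. Multiply: 20^11 = 20^8 × 20^2 × 20^1 ≡ 33 × 30 × 20 (mod 37): 33 × 30 = 990 ≡ 28; 28 × 20 = 560 ≡ 5. So 20^11 ≡ 5 (mod 37).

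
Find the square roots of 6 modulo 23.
The square roots of 6 mod 23 are 12 and 11. Verify: 12² = 144 ≡ 6 (mod 23)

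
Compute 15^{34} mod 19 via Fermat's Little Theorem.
6

By Fermat's Little Theorem, a^(p-1) ≡ 1 (mod p) for prime p and gcd(a, p) = 1
Here p = 19, so 15^18 ≡ 1 (mod 19)
We can reduce the exponent: 34 mod 18 = 16
So 15^34 ≡ 15^16 (mod 19)
Computing: 15^16 mod 19 = 6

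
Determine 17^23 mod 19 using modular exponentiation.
Using Fermat: 17^{18} ≡ 1 (mod 19). 23 ≡ 5 (mod 18). So 17^{23} ≡ 17^{5} ≡ 6 (mod 19)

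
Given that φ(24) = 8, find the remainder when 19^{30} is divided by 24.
By Euler: 19^{8} ≡ 1 (mod 24) since gcd(19, 24) = 1. 30 = 3×8 + 6. So 19^{30} ≡ 19^{6} ≡ 1 (mod 24)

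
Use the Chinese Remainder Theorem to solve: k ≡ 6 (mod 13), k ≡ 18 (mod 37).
240

Using the Chinese Remainder Theorem:
M = product of moduli = 481
For equation 1: M_1 = 37, 37 ≡ 11 (mod 13), inverse of 37 mod 13 is 6 (check: 11 × 6 = 66 ≡ 1 (mod 13))
For equation 2: M_2 = 13, 13 ≡ 13 (mod 37), inverse of 13 mod 37 is 20 (check: 13 × 20 = 260 ≡ 1 (mod 37))
Combine: k ≡ Σ r_i×M_i×(M_i⁻¹ mod m_i) = 6×37×6 + 18×13×20 = 1332 + 4680 = 6012
6012 mod 481 = 240
k ≡ 240 (mod 481)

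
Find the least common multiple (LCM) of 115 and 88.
10120

First find GCD(115, 88) using the Euclidean algorithm:
115 = 1 × 88 + 27
88 = 3 × 27 + 7
27 = 3 × 7 + 6
7 = 1 × 6 + 1
6 = 6 × 1 + 0
GCD(115, 88) = 1

LCM formula: LCM(a, b) = (a × b) / GCD(a, b)
LCM(115, 88) = (115 × 88) / 1
LCM(115, 88) = 10120 / 1
LCM(115, 88) = 10120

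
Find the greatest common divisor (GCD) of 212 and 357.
1

Using the Euclidean algorithm:
212 = 0 × 357 + 212
357 = 1 × 212 + 145
212 = 1 × 145 + 67
145 = 2 × 67 + 11
67 = 6 × 11 + 1
11 = 11 × 1 + 0

GCD(212, 357) = 1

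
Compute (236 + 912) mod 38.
8

(236 + 912) = 1148
1148 mod 38 = 8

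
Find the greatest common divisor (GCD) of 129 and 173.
1

Using the Euclidean algorithm:
129 = 0 × 173 + 129
173 = 1 × 129 + 44
129 = 2 × 44 + 41
44 = 1 × 41 + 3
41 = 13 × 3 + 2
3 = 1 × 2 + 1
2 = 2 × 1 + 0

GCD(129, 173) = 1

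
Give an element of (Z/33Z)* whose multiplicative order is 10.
5 has order 10 mod 33 since 5^{10} ≡ 1 (mod 33) and no smaller power works.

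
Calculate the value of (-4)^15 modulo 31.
Using repeated squaring. (-4) ≡ 27 (mod 31). 15 = 8 + 4 + 2 + 1 (binary 1111). Repeated squaring mod 31: 27^1 ≡ 27; 27^2 ≡ 27² = 729 ≡ 16; 27^4 ≡ 16² = 256 ≡ 8; 27^8 ≡ 8² = 64 ≡ 2. Multiply: (-4)^15 ≡ 27^8 × 27^4 × 27^2 × 27^1 ≡ 2 × 8 × 16 × 27 (mod 31): 2 × 8 = 16 ≡ 16; 16 × 16 = 256 ≡ 8; 8 × 27 = 216 ≡ 30. So (-4)^15 ≡ 30 (mod 31).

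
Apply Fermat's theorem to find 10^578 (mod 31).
By Fermat: 10^{30} ≡ 1 (mod 31). 578 ≡ 8 (mod 30). So 10^{578} ≡ 10^{8} ≡ 14 (mod 31)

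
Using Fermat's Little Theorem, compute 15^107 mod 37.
By Fermat: 15^{36} ≡ 1 (mod 37). 107 = 2×36 + 35. So 15^{107} ≡ 15^{35} ≡ 5 (mod 37)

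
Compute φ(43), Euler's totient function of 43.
42

Prime factorization: 43 = 43
Using the formula φ(n) = n × Π(1 - 1/p) for each prime factor p:
φ(43) = 43 × (1 - 1/43)
φ(43) = 42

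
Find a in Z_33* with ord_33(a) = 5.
4 has order 5 mod 33 since 4^{5} ≡ 1 (mod 33) and no smaller power works.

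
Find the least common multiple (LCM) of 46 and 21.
966

First find GCD(46, 21) using the Euclidean algorithm:
46 = 2 × 21 + 4
21 = 5 × 4 + 1
4 = 4 × 1 + 0
GCD(46, 21) = 1

LCM formula: LCM(a, b) = (a × b) / GCD(a, b)
LCM(46, 21) = (46 × 21) / 1
LCM(46, 21) = 966 / 1
LCM(46, 21) = 966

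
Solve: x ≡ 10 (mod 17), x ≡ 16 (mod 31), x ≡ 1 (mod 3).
M = 17 × 31 × 3 = 1581. M₁ = 93, y₁ ≡ 15 (mod 17). M₂ = 51, y₂ ≡ 14 (mod 31). M₃ = 527, y₃ ≡ 2 (mod 3). x = 10×93×15 + 16×51×14 + 1×527×2 ≡ 1132 (mod 1581)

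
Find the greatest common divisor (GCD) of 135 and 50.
5

Using the Euclidean algorithm:
135 = 2 × 50 + 35
50 = 1 × 35 + 15
35 = 2 × 15 + 5
15 = 3 × 5 + 0

GCD(135, 50) = 5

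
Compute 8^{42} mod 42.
22

Using successive squaring:
Binary expansion of 42: 101010
Powers of 8 mod 42 (each is the square of the previous):
  8^1 ≡ 8 (mod 42)
  8^2 ≡ 8² = 64 ≡ 22 (mod 42)
  8^4 ≡ 22² = 484 ≡ 22 (mod 42)
  8^8 ≡ 22² = 484 ≡ 22 (mod 42)
  8^16 ≡ 22² = 484 ≡ 22 (mod 42)
  8^32 ≡ 22² = 484 ≡ 22 (mod 42)
42 = 32 + 8 + 2, so 8^42 = 8^32 × 8^8 × 8^2 ≡ 22 × 22 × 22 (mod 42)
Multiplying step by step:
  22 × 22 = 484 ≡ 22 (mod 42)
  22 × 22 = 484 ≡ 22 (mod 42)
Result: 8^42 ≡ 22 (mod 42)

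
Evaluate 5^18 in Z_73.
Using repeated squaring. 18 = 16 + 2 (binary 10010). Repeated squaring mod 73: 5^1 ≡ 5; 5^2 ≡ 5² = 25 ≡ 25; 5^4 ≡ 25² = 625 ≡ 41; 5^8 ≡ 41² = 1681 ≡ 2; 5^16 ≡ 2² = 4 ≡ 4. Multiply: 5^18 = 5^16 × 5^2 ≡ 4 × 25 (mod 73): 4 × 25 = 100 ≡ 27. So 5^18 ≡ 27 (mod 73).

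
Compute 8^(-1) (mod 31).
4

Using Extended Euclidean Algorithm:
gcd(8, 31) = 1
Bezout coefficients: 8 × 4 + 31 × -1 = 1
So 8 × 4 ≡ 1 (mod 31)
The inverse is 4 mod 31 = 4
Verification: 8 × 4 = 32 = 1 × 31 + 1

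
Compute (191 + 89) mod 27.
10

(191 + 89) = 280
280 mod 27 = 10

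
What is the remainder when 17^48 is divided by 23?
Using Fermat: 17^{22} ≡ 1 (mod 23). 48 ≡ 4 (mod 22). So 17^{48} ≡ 17^{4} ≡ 8 (mod 23)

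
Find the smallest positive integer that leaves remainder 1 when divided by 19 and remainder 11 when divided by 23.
M = 19 × 23 = 437. M₁ = 23, y₁ ≡ 5 (mod 19). M₂ = 19, y₂ ≡ 17 (mod 23). n = 1×23×5 + 11×19×17 ≡ 172 (mod 437). The smallest positive such number is 172.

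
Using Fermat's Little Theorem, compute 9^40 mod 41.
By Fermat's Little Theorem, 9^{40} ≡ 1 (mod 41) since 41 is prime and gcd(9, 41) = 1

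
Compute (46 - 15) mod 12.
7

(46 - 15) = 31
31 mod 12 = 7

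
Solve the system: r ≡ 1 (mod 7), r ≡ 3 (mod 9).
M = 7 × 9 = 63. M₁ = 9, y₁ ≡ 4 (mod 7). M₂ = 7, y₂ ≡ 4 (mod 9). r = 1×9×4 + 3×7×4 ≡ 57 (mod 63)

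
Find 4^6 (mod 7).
6 = 4 + 2 (binary 110). Repeated squaring mod 7: 4^1 ≡ 4; 4^2 ≡ 4² = 16 ≡ 2; 4^4 ≡ 2² = 4 ≡ 4. Multiply: 4^6 = 4^4 × 4^2 ≡ 4 × 2 (mod 7): 4 × 2 = 8 ≡ 1. So 4^6 ≡ 1 (mod 7).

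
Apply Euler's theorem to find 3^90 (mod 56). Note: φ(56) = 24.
By Euler: 3^{24} ≡ 1 (mod 56) since gcd(3, 56) = 1. 90 = 3×24 + 18. So 3^{90} ≡ 3^{18} ≡ 1 (mod 56)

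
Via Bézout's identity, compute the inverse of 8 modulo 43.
Extended GCD: 8(-16) + 43(3) = 1. So 8^(-1) ≡ 27 ≡ 27 (mod 43). Verify: 8 × 27 = 216 ≡ 1 (mod 43)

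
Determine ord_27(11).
Powers of 11 mod 27: 11^1≡11, 11^2≡13, 11^3≡8, 11^4≡7, 11^5≡23, 11^6≡10, 11^7≡2, 11^8≡22, 11^9≡26, 11^10≡16, 11^11≡14, 11^12≡19, 11^13≡20, 11^14≡4, 11^15≡17, 11^16≡25, 11^17≡5, 11^18≡1. Order = 18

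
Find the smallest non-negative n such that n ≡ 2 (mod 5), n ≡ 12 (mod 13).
12

Using the Chinese Remainder Theorem:
M = product of moduli = 65
For equation 1: M_1 = 13, 13 ≡ 3 (mod 5), inverse of 13 mod 5 is 2 (check: 3 × 2 = 6 ≡ 1 (mod 5))
For equation 2: M_2 = 5, 5 ≡ 5 (mod 13), inverse of 5 mod 13 is 8 (check: 5 × 8 = 40 ≡ 1 (mod 13))
Combine: n ≡ Σ r_i×M_i×(M_i⁻¹ mod m_i) = 2×13×2 + 12×5×8 = 52 + 480 = 532
532 mod 65 = 12
n ≡ 12 (mod 65)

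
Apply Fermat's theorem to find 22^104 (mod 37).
By Fermat: 22^{36} ≡ 1 (mod 37). 104 = 2×36 + 32. So 22^{104} ≡ 22^{32} ≡ 33 (mod 37)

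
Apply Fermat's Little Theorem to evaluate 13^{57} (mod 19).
12

By Fermat's Little Theorem, a^(p-1) ≡ 1 (mod p) for prime p and gcd(a, p) = 1
Here p = 19, so 13^18 ≡ 1 (mod 19)
We can reduce the exponent: 57 mod 18 = 3
So 13^57 ≡ 13^3 (mod 19)
Computing: 13^3 mod 19 = 12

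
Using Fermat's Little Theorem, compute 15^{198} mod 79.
22

By Fermat's Little Theorem, a^(p-1) ≡ 1 (mod p) for prime p and gcd(a, p) = 1
Here p = 79, so 15^78 ≡ 1 (mod 79)
We can reduce the exponent: 198 mod 78 = 42
So 15^198 ≡ 15^42 (mod 79)
Computing: 15^42 mod 79 = 22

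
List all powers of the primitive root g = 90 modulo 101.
g^1, g^2, ..., g^{100} mod 101: {90, 20, 83, 97, 44, 21, 72, 16, 26, 17, 15, 37, 98, 33, 41, 54, 12, 70, 38, 87, 53, 23, 50, 56, 91, 9, 2, 79, 40, 65, 93, 88, 42, 43, 32, 52, 34, 30, 74, 95, 66, 82, 7, 24, 39, 76, 73, 5, 46, 100, 11, 81, 18, 4, 57, 80, 29, 85, 75, 84, 86, 64, 3, 68, 60, 47, 89, 31, 63, 14, 48, 78, 51, 45, 10, 92, 99, 22, 61, 36, 8, 13, 59, 58, 69, 49, 67, 71, 27, 6, 35, 19, 94, 77, 62, 25, 28, 96, 55, 1}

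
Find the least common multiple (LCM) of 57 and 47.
2679

First find GCD(57, 47) using the Euclidean algorithm:
57 = 1 × 47 + 10
47 = 4 × 10 + 7
10 = 1 × 7 + 3
7 = 2 × 3 + 1
3 = 3 × 1 + 0
GCD(57, 47) = 1

LCM formula: LCM(a, b) = (a × b) / GCD(a, b)
LCM(57, 47) = (57 × 47) / 1
LCM(57, 47) = 2679 / 1
LCM(57, 47) = 2679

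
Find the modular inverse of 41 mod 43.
41^(-1) ≡ 21 (mod 43). Verification: 41 × 21 = 861 ≡ 1 (mod 43)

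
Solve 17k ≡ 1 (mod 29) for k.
17^(-1) ≡ 12 (mod 29). Verification: 17 × 12 = 204 ≡ 1 (mod 29)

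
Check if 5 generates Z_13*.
p - 1 = 12 has prime divisors 2, 3. Check 5^(12/q) mod 13 for each: 5^(12/2) = 5^6 ≡ 12, 5^(12/3) = 5^4 ≡ 1 (mod 13). Since 5^4 ≡ 1 (mod 13), the order of 5 divides 4 (in fact the order is 4) ≠ 12, so it is not a primitive root.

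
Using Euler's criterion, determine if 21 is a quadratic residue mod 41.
By Euler's criterion: 21^{20} ≡ 1 (mod 41). Since this equals 1, 21 is a QR.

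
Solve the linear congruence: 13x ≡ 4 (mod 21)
10

Since gcd(13, 21) = 1 divides 4, a solution exists.
Multiply both sides by the inverse of 13 mod 21:
  13^(-1) mod 21 = 13
  x ≡ 13 × 4 ≡ 52 ≡ 10 (mod 21)
Verification: 13 × 10 = 130 = 6 × 21 + 4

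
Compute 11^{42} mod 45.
1

Using successive squaring:
Binary expansion of 42: 101010
Powers of 11 mod 45 (each is the square of the previous):
  11^1 ≡ 11 (mod 45)
  11^2 ≡ 11² = 121 ≡ 31 (mod 45)
  11^4 ≡ 31² = 961 ≡ 16 (mod 45)
  11^8 ≡ 16² = 256 ≡ 31 (mod 45)
  11^16 ≡ 31² = 961 ≡ 16 (mod 45)
  11^32 ≡ 16² = 256 ≡ 31 (mod 45)
42 = 32 + 8 + 2, so 11^42 = 11^32 × 11^8 × 11^2 ≡ 31 × 31 × 31 (mod 45)
Multiplying step by step:
  31 × 31 = 961 ≡ 16 (mod 45)
  16 × 31 = 496 ≡ 1 (mod 45)
Result: 11^42 ≡ 1 (mod 45)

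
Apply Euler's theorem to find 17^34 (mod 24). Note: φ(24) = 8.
By Euler: 17^{8} ≡ 1 (mod 24) since gcd(17, 24) = 1. 34 = 4×8 + 2. So 17^{34} ≡ 17^{2} ≡ 1 (mod 24)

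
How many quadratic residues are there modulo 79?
For prime 79, there are (p-1)/2 = (79-1)/2 = 39 quadratic residues (excluding 0).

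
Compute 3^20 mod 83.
Using repeated squaring. 20 = 16 + 4 (binary 10100). Repeated squaring mod 83: 3^1 ≡ 3; 3^2 ≡ 3² = 9 ≡ 9; 3^4 ≡ 9² = 81 ≡ 81; 3^8 ≡ 81² = 6561 ≡ 4; 3^16 ≡ 4² = 16 ≡ 16. Multiply: 3^20 = 3^16 × 3^4 ≡ 16 × 81 (mod 83): 16 × 81 = 1296 ≡ 51. So 3^20 ≡ 51 (mod 83).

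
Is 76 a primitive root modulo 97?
p - 1 = 96 has prime divisors 2, 3. Check 76^(96/q) mod 97 for each: 76^(96/2) = 76^48 ≡ 96, 76^(96/3) = 76^32 ≡ 61 (mod 97). None of these is 1, so 76 has order 96 = φ(97), so it is a primitive root mod 97.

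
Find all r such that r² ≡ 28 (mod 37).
The square roots of 28 mod 37 are 19 and 18. Verify: 19² = 361 ≡ 28 (mod 37)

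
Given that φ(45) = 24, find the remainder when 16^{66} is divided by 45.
By Euler: 16^{24} ≡ 1 (mod 45) since gcd(16, 45) = 1. 66 = 2×24 + 18. So 16^{66} ≡ 16^{18} ≡ 1 (mod 45)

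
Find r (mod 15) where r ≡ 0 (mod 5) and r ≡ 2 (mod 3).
M = 5 × 3 = 15. M₁ = 3, y₁ ≡ 2 (mod 5). M₂ = 5, y₂ ≡ 2 (mod 3). r = 0×3×2 + 2×5×2 ≡ 5 (mod 15)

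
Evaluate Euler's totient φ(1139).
1056

Prime factorization: 1139 = 17 × 67
Using the formula φ(n) = n × Π(1 - 1/p) for each prime factor p:
φ(1139) = 1139 × (1 - 1/17) × (1 - 1/67)
φ(1139) = 1056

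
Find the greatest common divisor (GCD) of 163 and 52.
1

Using the Euclidean algorithm:
163 = 3 × 52 + 7
52 = 7 × 7 + 3
7 = 2 × 3 + 1
3 = 3 × 1 + 0

GCD(163, 52) = 1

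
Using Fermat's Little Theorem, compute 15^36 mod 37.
By Fermat's Little Theorem, 15^{36} ≡ 1 (mod 37) since 37 is prime and gcd(15, 37) = 1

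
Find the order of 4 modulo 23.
Powers of 4 mod 23: 4^1≡4, 4^2≡16, 4^3≡18, 4^4≡3, 4^5≡12, 4^6≡2, 4^7≡8, 4^8≡9, 4^9≡13, 4^10≡6, 4^11≡1. Order = 11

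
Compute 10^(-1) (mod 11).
10^(-1) ≡ 10 (mod 11). Verification: 10 × 10 = 100 ≡ 1 (mod 11)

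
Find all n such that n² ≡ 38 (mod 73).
The square roots of 38 mod 73 are 44 and 29. Verify: 44² = 1936 ≡ 38 (mod 73)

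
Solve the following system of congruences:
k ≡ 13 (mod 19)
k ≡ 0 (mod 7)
70

Using the Chinese Remainder Theorem:
M = product of moduli = 133
For equation 1: M_1 = 7, 7 ≡ 7 (mod 19), inverse of 7 mod 19 is 11 (check: 7 × 11 = 77 ≡ 1 (mod 19))
For equation 2: M_2 = 19, 19 ≡ 5 (mod 7), inverse of 19 mod 7 is 3 (check: 5 × 3 = 15 ≡ 1 (mod 7))
Combine: k ≡ Σ r_i×M_i×(M_i⁻¹ mod m_i) = 13×7×11 + 0×19×3 = 1001 + 0 = 1001
1001 mod 133 = 70
k ≡ 70 (mod 133)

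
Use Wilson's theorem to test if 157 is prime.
(156)! mod 157 = 156. Since 156 ≡ -1 (mod 157), 157 is prime.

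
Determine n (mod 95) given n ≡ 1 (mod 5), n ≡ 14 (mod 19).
71

Using the Chinese Remainder Theorem:
M = product of moduli = 95
For equation 1: M_1 = 19, 19 ≡ 4 (mod 5), inverse of 19 mod 5 is 4 (check: 4 × 4 = 16 ≡ 1 (mod 5))
For equation 2: M_2 = 5, 5 ≡ 5 (mod 19), inverse of 5 mod 19 is 4 (check: 5 × 4 = 20 ≡ 1 (mod 19))
Combine: n ≡ Σ r_i×M_i×(M_i⁻¹ mod m_i) = 1×19×4 + 14×5×4 = 76 + 280 = 356
356 mod 95 = 71
n ≡ 71 (mod 95)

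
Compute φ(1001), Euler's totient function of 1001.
720

Prime factorization: 1001 = 7 × 11 × 13
Using the formula φ(n) = n × Π(1 - 1/p) for each prime factor p:
φ(1001) = 1001 × (1 - 1/7) × (1 - 1/11) × (1 - 1/13)
φ(1001) = 720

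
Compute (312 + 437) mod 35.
14

(312 + 437) = 749
749 mod 35 = 14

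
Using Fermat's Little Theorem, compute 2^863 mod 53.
By Fermat: 2^{52} ≡ 1 (mod 53). 863 ≡ 31 (mod 52). So 2^{863} ≡ 2^{31} ≡ 21 (mod 53)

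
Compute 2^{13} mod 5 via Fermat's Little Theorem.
2

By Fermat's Little Theorem, a^(p-1) ≡ 1 (mod p) for prime p and gcd(a, p) = 1
Here p = 5, so 2^4 ≡ 1 (mod 5)
We can reduce the exponent: 13 mod 4 = 1
So 2^13 ≡ 2^1 (mod 5)
Computing: 2^1 mod 5 = 2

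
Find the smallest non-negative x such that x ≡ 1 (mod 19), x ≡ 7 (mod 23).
191

Using the Chinese Remainder Theorem:
M = product of moduli = 437
For equation 1: M_1 = 23, 23 ≡ 4 (mod 19), inverse of 23 mod 19 is 5 (check: 4 × 5 = 20 ≡ 1 (mod 19))
For equation 2: M_2 = 19, 19 ≡ 19 (mod 23), inverse of 19 mod 23 is 17 (check: 19 × 17 = 323 ≡ 1 (mod 23))
Combine: x ≡ Σ r_i×M_i×(M_i⁻¹ mod m_i) = 1×23×5 + 7×19×17 = 115 + 2261 = 2376
2376 mod 437 = 191
x ≡ 191 (mod 437)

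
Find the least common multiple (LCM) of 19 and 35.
665

First find GCD(19, 35) using the Euclidean algorithm:
19 = 0 × 35 + 19
35 = 1 × 19 + 16
19 = 1 × 16 + 3
16 = 5 × 3 + 1
3 = 3 × 1 + 0
GCD(19, 35) = 1

LCM formula: LCM(a, b) = (a × b) / GCD(a, b)
LCM(19, 35) = (19 × 35) / 1
LCM(19, 35) = 665 / 1
LCM(19, 35) = 665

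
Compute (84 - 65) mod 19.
0

(84 - 65) = 19
19 mod 19 = 0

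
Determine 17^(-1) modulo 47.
17^(-1) ≡ 36 (mod 47). Verification: 17 × 36 = 612 ≡ 1 (mod 47)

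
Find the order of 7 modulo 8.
Powers of 7 mod 8: 7^1≡7, 7^2≡1. Order = 2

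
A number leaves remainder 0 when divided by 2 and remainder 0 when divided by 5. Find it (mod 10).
M = 2 × 5 = 10. M₁ = 5, y₁ ≡ 1 (mod 2). M₂ = 2, y₂ ≡ 3 (mod 5). r = 0×5×1 + 0×2×3 ≡ 0 (mod 10)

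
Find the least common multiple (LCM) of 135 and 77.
10395

First find GCD(135, 77) using the Euclidean algorithm:
135 = 1 × 77 + 58
77 = 1 × 58 + 19
58 = 3 × 19 + 1
19 = 19 × 1 + 0
GCD(135, 77) = 1

LCM formula: LCM(a, b) = (a × b) / GCD(a, b)
LCM(135, 77) = (135 × 77) / 1
LCM(135, 77) = 10395 / 1
LCM(135, 77) = 10395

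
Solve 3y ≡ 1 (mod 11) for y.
3^(-1) ≡ 4 (mod 11). Verification: 3 × 4 = 12 ≡ 1 (mod 11)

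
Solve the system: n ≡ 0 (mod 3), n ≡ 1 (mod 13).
M = 3 × 13 = 39. M₁ = 13, y₁ ≡ 1 (mod 3). M₂ = 3, y₂ ≡ 9 (mod 13). n = 0×13×1 + 1×3×9 ≡ 27 (mod 39)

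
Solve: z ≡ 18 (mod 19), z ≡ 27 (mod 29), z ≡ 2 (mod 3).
M = 19 × 29 × 3 = 1653. M₁ = 87, y₁ ≡ 7 (mod 19). M₂ = 57, y₂ ≡ 28 (mod 29). M₃ = 551, y₃ ≡ 2 (mod 3). z = 18×87×7 + 27×57×28 + 2×551×2 ≡ 56 (mod 1653)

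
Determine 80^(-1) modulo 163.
80^(-1) ≡ 108 (mod 163). Verification: 80 × 108 = 8640 ≡ 1 (mod 163)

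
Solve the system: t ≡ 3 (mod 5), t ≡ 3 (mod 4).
M = 5 × 4 = 20. M₁ = 4, y₁ ≡ 4 (mod 5). M₂ = 5, y₂ ≡ 1 (mod 4). t = 3×4×4 + 3×5×1 ≡ 3 (mod 20)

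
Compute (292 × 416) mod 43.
40

(292 × 416) = 121472
121472 mod 43 = 40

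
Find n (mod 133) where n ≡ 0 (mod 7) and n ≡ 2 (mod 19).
M = 7 × 19 = 133. M₁ = 19, y₁ ≡ 3 (mod 7). M₂ = 7, y₂ ≡ 11 (mod 19). n = 0×19×3 + 2×7×11 ≡ 21 (mod 133)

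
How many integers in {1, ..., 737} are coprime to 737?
660

Prime factorization: 737 = 11 × 67
Using the formula φ(n) = n × Π(1 - 1/p) for each prime factor p:
φ(737) = 737 × (1 - 1/11) × (1 - 1/67)
φ(737) = 660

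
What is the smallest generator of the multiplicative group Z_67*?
p - 1 = 66 has prime divisors 2, 3, 11. h is a primitive root mod 67 iff h^(66/q) ≢ 1 (mod 67) for each such q.
h = 2: 2^33 ≡ 66, 2^22 ≡ 37, 2^6 ≡ 64 (mod 67); none is 1, so 2 has order 66 and is a primitive root.
The smallest primitive root mod 67 is g = 2.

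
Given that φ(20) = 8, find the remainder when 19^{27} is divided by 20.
By Euler: 19^{8} ≡ 1 (mod 20) since gcd(19, 20) = 1. 27 = 3×8 + 3. So 19^{27} ≡ 19^{3} ≡ 19 (mod 20)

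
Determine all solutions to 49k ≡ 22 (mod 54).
28

Since gcd(49, 54) = 1 divides 22, a solution exists.
Multiply both sides by the inverse of 49 mod 54:
  49^(-1) mod 54 = 43
  x ≡ 43 × 22 ≡ 946 ≡ 28 (mod 54)
Verification: 49 × 28 = 1372 = 25 × 54 + 22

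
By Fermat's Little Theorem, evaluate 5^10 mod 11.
By Fermat's Little Theorem, 5^{10} ≡ 1 (mod 11) since 11 is prime and gcd(5, 11) = 1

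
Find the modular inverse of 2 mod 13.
2^(-1) ≡ 7 (mod 13). Verification: 2 × 7 = 14 ≡ 1 (mod 13)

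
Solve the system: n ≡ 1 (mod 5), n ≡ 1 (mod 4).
M = 5 × 4 = 20. M₁ = 4, y₁ ≡ 4 (mod 5). M₂ = 5, y₂ ≡ 1 (mod 4). n = 1×4×4 + 1×5×1 ≡ 1 (mod 20)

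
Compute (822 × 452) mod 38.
18

(822 × 452) = 371544
371544 mod 38 = 18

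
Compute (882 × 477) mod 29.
11

(882 × 477) = 420714
420714 mod 29 = 11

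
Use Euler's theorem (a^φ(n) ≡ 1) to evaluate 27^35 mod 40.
By Euler: 27^{16} ≡ 1 (mod 40) since gcd(27, 40) = 1. 35 = 2×16 + 3. So 27^{35} ≡ 27^{3} ≡ 3 (mod 40)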